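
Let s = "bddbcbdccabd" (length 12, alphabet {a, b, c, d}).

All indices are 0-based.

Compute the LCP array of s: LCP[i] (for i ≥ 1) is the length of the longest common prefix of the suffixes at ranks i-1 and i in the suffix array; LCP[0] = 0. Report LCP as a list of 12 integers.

[0, 0, 1, 2, 2, 0, 1, 1, 0, 1, 1, 1]

sorted suffixes:
  #0 SA[0]=9  'abd'
  #1 SA[1]=3  'bcbdccabd'
  #2 SA[2]=10  'bd'
  #3 SA[3]=5  'bdccabd'
  #4 SA[4]=0  'bddbcbdccabd'
  #5 SA[5]=8  'cabd'
  #6 SA[6]=4  'cbdccabd'
  #7 SA[7]=7  'ccabd'
  #8 SA[8]=11  'd'
  #9 SA[9]=2  'dbcbdccabd'
  #10 SA[10]=6  'dccabd'
  #11 SA[11]=1  'ddbcbdccabd'

SA = [9, 3, 10, 5, 0, 8, 4, 7, 11, 2, 6, 1]
[i] adj suffixes → lcp
  [1] 9/3 → 0 ('')
  [2] 3/10 → 1 ('b')
  [3] 10/5 → 2 ('bd')
  [4] 5/0 → 2 ('bd')
  [5] 0/8 → 0 ('')
  [6] 8/4 → 1 ('c')
  [7] 4/7 → 1 ('c')
  [8] 7/11 → 0 ('')
  [9] 11/2 → 1 ('d')
  [10] 2/6 → 1 ('d')
  [11] 6/1 → 1 ('d')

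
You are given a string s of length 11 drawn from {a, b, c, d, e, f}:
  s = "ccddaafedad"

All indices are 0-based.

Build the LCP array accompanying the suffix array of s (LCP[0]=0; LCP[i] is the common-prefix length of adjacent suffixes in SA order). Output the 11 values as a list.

[0, 1, 1, 0, 1, 0, 1, 2, 1, 0, 0]

rank→(start, suffix):
  0 → (4, 'aafedad')
  1 → (9, 'ad')
  2 → (5, 'afedad')
  3 → (0, 'ccddaafedad')
  4 → (1, 'cddaafedad')
  5 → (10, 'd')
  6 → (3, 'daafedad')
  7 → (8, 'dad')
  8 → (2, 'ddaafedad')
  9 → (7, 'edad')
  10 → (6, 'fedad')

SA = [4, 9, 5, 0, 1, 10, 3, 8, 2, 7, 6]
rank  pair      lcp
   1  s[4:],s[9:]  1  'a'
   2  s[9:],s[5:]  1  'a'
   3  s[5:],s[0:]  0  ''
   4  s[0:],s[1:]  1  'c'
   5  s[1:],s[10:]  0  ''
   6  s[10:],s[3:]  1  'd'
   7  s[3:],s[8:]  2  'da'
   8  s[8:],s[2:]  1  'd'
   9  s[2:],s[7:]  0  ''
  10  s[7:],s[6:]  0  ''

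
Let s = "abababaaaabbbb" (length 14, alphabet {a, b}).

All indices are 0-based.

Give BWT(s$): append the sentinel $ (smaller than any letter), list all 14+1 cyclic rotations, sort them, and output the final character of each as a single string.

rank  rotation         last
    0  $abababaaaabbbb  b
    1  aaaabbbb$ababab  b
    2  aaabbbb$abababa  a
    3  aabbbb$abababaa  a
    4  abaaaabbbb$abab  b
    5  ababaaaabbbb$ab  b
    6  abababaaaabbbb$  $
    7  abbbb$abababaaa  a
    8  b$abababaaaabbb  b
    9  baaaabbbb$ababa  a
   10  babaaaabbbb$aba  a
   11  bababaaaabbbb$a  a
   12  bb$abababaaaabb  b
   13  bbb$abababaaaab  b
   14  bbbb$abababaaaa  a

bbaabb$abaaabba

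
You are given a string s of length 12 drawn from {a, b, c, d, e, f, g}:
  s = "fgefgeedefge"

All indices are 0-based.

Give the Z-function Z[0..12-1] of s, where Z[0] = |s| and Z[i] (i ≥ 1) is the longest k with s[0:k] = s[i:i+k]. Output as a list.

Z[0]=12
i=1: outside box; Z[1]=0
i=2: outside box; Z[2]=0
i=3: outside box; Z[3]=3 extend→box=[3,6)
i=4: min(r-i=2, Z[1]=0)=0; Z[4]=0
i=5: min(r-i=1, Z[2]=0)=0; Z[5]=0
i=6: outside box; Z[6]=0
i=7: outside box; Z[7]=0
i=8: outside box; Z[8]=0
i=9: outside box; Z[9]=3 extend→box=[9,12)
i=10: min(r-i=2, Z[1]=0)=0; Z[10]=0
i=11: min(r-i=1, Z[2]=0)=0; Z[11]=0

[12, 0, 0, 3, 0, 0, 0, 0, 0, 3, 0, 0]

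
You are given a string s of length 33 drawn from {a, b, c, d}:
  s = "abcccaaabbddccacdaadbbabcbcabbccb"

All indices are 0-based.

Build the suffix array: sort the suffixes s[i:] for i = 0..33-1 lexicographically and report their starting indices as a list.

[5, 6, 17, 27, 7, 22, 0, 14, 18, 32, 21, 20, 28, 8, 25, 23, 29, 1, 9, 4, 26, 13, 31, 24, 3, 12, 30, 2, 15, 16, 19, 11, 10]

sorted suffixes:
  #0 SA[0]=5  'aaabbddccacdaadbbabcbcabbccb'
  #1 SA[1]=6  'aabbddccacdaadbbabcbcabbccb'
  #2 SA[2]=17  'aadbbabcbcabbccb'
  #3 SA[3]=27  'abbccb'
  #4 SA[4]=7  'abbddccacdaadbbabcbcabbccb'
  #5 SA[5]=22  'abcbcabbccb'
  #6 SA[6]=0  'abcccaaabbddccacdaadbbabcbcabbccb'
  #7 SA[7]=14  'acdaadbbabcbcabbccb'
  #8 SA[8]=18  'adbbabcbcabbccb'
  #9 SA[9]=32  'b'
  #10 SA[10]=21  'babcbcabbccb'
  #11 SA[11]=20  'bbabcbcabbccb'
  #12 SA[12]=28  'bbccb'
  #13 SA[13]=8  'bbddccacdaadbbabcbcabbccb'
  #14 SA[14]=25  'bcabbccb'
  #15 SA[15]=23  'bcbcabbccb'
  #16 SA[16]=29  'bccb'
  #17 SA[17]=1  'bcccaaabbddccacdaadbbabcbcabbccb'
  #18 SA[18]=9  'bddccacdaadbbabcbcabbccb'
  #19 SA[19]=4  'caaabbddccacdaadbbabcbcabbccb'
  #20 SA[20]=26  'cabbccb'
  #21 SA[21]=13  'cacdaadbbabcbcabbccb'
  #22 SA[22]=31  'cb'
  #23 SA[23]=24  'cbcabbccb'
  #24 SA[24]=3  'ccaaabbddccacdaadbbabcbcabbccb'
  #25 SA[25]=12  'ccacdaadbbabcbcabbccb'
  #26 SA[26]=30  'ccb'
  #27 SA[27]=2  'cccaaabbddccacdaadbbabcbcabbccb'
  #28 SA[28]=15  'cdaadbbabcbcabbccb'
  #29 SA[29]=16  'daadbbabcbcabbccb'
  #30 SA[30]=19  'dbbabcbcabbccb'
  #31 SA[31]=11  'dccacdaadbbabcbcabbccb'
  #32 SA[32]=10  'ddccacdaadbbabcbcabbccb'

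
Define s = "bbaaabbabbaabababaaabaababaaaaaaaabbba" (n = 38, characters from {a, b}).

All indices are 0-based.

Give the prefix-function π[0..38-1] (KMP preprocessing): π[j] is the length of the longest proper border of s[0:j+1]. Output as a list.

π[0] = 0
j=1 s[j]='b': π[1]=1 (border 'b')
j=2 s[j]='a': k: 1→0; π[2]=0 (border '')
j=3 s[j]='a': π[3]=0 (border '')
j=4 s[j]='a': π[4]=0 (border '')
j=5 s[j]='b': π[5]=1 (border 'b')
j=6 s[j]='b': π[6]=2 (border 'bb')
j=7 s[j]='a': π[7]=3 (border 'bba')
j=8 s[j]='b': k: 3→0; π[8]=1 (border 'b')
j=9 s[j]='b': π[9]=2 (border 'bb')
j=10 s[j]='a': π[10]=3 (border 'bba')
j=11 s[j]='a': π[11]=4 (border 'bbaa')
j=12 s[j]='b': k: 4→0; π[12]=1 (border 'b')
j=13 s[j]='a': k: 1→0; π[13]=0 (border '')
j=14 s[j]='b': π[14]=1 (border 'b')
j=15 s[j]='a': k: 1→0; π[15]=0 (border '')
j=16 s[j]='b': π[16]=1 (border 'b')
j=17 s[j]='a': k: 1→0; π[17]=0 (border '')
j=18 s[j]='a': π[18]=0 (border '')
j=19 s[j]='a': π[19]=0 (border '')
j=20 s[j]='b': π[20]=1 (border 'b')
j=21 s[j]='a': k: 1→0; π[21]=0 (border '')
j=22 s[j]='a': π[22]=0 (border '')
j=23 s[j]='b': π[23]=1 (border 'b')
j=24 s[j]='a': k: 1→0; π[24]=0 (border '')
j=25 s[j]='b': π[25]=1 (border 'b')
j=26 s[j]='a': k: 1→0; π[26]=0 (border '')
j=27 s[j]='a': π[27]=0 (border '')
j=28 s[j]='a': π[28]=0 (border '')
j=29 s[j]='a': π[29]=0 (border '')
j=30 s[j]='a': π[30]=0 (border '')
j=31 s[j]='a': π[31]=0 (border '')
j=32 s[j]='a': π[32]=0 (border '')
j=33 s[j]='a': π[33]=0 (border '')
j=34 s[j]='b': π[34]=1 (border 'b')
j=35 s[j]='b': π[35]=2 (border 'bb')
j=36 s[j]='b': k: 2→1; π[36]=2 (border 'bb')
j=37 s[j]='a': π[37]=3 (border 'bba')

[0, 1, 0, 0, 0, 1, 2, 3, 1, 2, 3, 4, 1, 0, 1, 0, 1, 0, 0, 0, 1, 0, 0, 1, 0, 1, 0, 0, 0, 0, 0, 0, 0, 0, 1, 2, 2, 3]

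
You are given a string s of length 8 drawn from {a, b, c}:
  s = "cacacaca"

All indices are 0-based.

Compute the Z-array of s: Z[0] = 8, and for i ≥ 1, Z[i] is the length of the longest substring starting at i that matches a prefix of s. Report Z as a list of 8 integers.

Z[0]=8
i=1: outside box; Z[1]=0
i=2: outside box; Z[2]=6 scan→box=[2,8)
i=3: min(r-i=5, Z[1]=0)=0; Z[3]=0
i=4: min(r-i=4, Z[2]=6)=4; Z[4]=4
i=5: min(r-i=3, Z[3]=0)=0; Z[5]=0
i=6: min(r-i=2, Z[4]=4)=2; Z[6]=2
i=7: min(r-i=1, Z[5]=0)=0; Z[7]=0

[8, 0, 6, 0, 4, 0, 2, 0]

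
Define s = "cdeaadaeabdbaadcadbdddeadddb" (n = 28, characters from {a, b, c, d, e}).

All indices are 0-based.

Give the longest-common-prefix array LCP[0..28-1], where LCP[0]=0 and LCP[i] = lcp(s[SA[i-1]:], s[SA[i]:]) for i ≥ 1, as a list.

[0, 3, 1, 1, 2, 2, 2, 1, 0, 1, 1, 2, 0, 1, 0, 1, 2, 2, 1, 1, 2, 3, 2, 1, 3, 0, 2, 2]

sorted suffixes:
  #0 SA[0]=3  'aadaeabdbaadcadbdddeadddb'
  #1 SA[1]=12  'aadcadbdddeadddb'
  #2 SA[2]=8  'abdbaadcadbdddeadddb'
  #3 SA[3]=4  'adaeabdbaadcadbdddeadddb'
  #4 SA[4]=16  'adbdddeadddb'
  #5 SA[5]=13  'adcadbdddeadddb'
  #6 SA[6]=23  'adddb'
  #7 SA[7]=6  'aeabdbaadcadbdddeadddb'
  #8 SA[8]=27  'b'
  #9 SA[9]=11  'baadcadbdddeadddb'
  #10 SA[10]=9  'bdbaadcadbdddeadddb'
  #11 SA[11]=18  'bdddeadddb'
  #12 SA[12]=15  'cadbdddeadddb'
  #13 SA[13]=0  'cdeaadaeabdbaadcadbdddeadddb'
  #14 SA[14]=5  'daeabdbaadcadbdddeadddb'
  #15 SA[15]=26  'db'
  #16 SA[16]=10  'dbaadcadbdddeadddb'
  #17 SA[17]=17  'dbdddeadddb'
  #18 SA[18]=14  'dcadbdddeadddb'
  #19 SA[19]=25  'ddb'
  #20 SA[20]=24  'dddb'
  #21 SA[21]=19  'dddeadddb'
  #22 SA[22]=20  'ddeadddb'
  #23 SA[23]=1  'deaadaeabdbaadcadbdddeadddb'
  #24 SA[24]=21  'deadddb'
  #25 SA[25]=2  'eaadaeabdbaadcadbdddeadddb'
  #26 SA[26]=7  'eabdbaadcadbdddeadddb'
  #27 SA[27]=22  'eadddb'

SA = [3, 12, 8, 4, 16, 13, 23, 6, 27, 11, 9, 18, 15, 0, 5, 26, 10, 17, 14, 25, 24, 19, 20, 1, 21, 2, 7, 22]
[i] adj suffixes → lcp
  [1] 3/12 → 3 ('aad')
  [2] 12/8 → 1 ('a')
  [3] 8/4 → 1 ('a')
  [4] 4/16 → 2 ('ad')
  [5] 16/13 → 2 ('ad')
  [6] 13/23 → 2 ('ad')
  [7] 23/6 → 1 ('a')
  [8] 6/27 → 0 ('')
  [9] 27/11 → 1 ('b')
  [10] 11/9 → 1 ('b')
  [11] 9/18 → 2 ('bd')
  [12] 18/15 → 0 ('')
  [13] 15/0 → 1 ('c')
  [14] 0/5 → 0 ('')
  [15] 5/26 → 1 ('d')
  [16] 26/10 → 2 ('db')
  [17] 10/17 → 2 ('db')
  [18] 17/14 → 1 ('d')
  [19] 14/25 → 1 ('d')
  [20] 25/24 → 2 ('dd')
  [21] 24/19 → 3 ('ddd')
  [22] 19/20 → 2 ('dd')
  [23] 20/1 → 1 ('d')
  [24] 1/21 → 3 ('dea')
  [25] 21/2 → 0 ('')
  [26] 2/7 → 2 ('ea')
  [27] 7/22 → 2 ('ea')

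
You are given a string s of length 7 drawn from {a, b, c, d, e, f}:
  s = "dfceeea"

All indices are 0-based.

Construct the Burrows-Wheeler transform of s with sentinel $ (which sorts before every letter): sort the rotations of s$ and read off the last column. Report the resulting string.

rank  rotation  last
    0  $dfceeea  a
    1  a$dfceee  e
    2  ceeea$df  f
    3  dfceeea$  $
    4  ea$dfcee  e
    5  eea$dfce  e
    6  eeea$dfc  c
    7  fceeea$d  d

aef$eecd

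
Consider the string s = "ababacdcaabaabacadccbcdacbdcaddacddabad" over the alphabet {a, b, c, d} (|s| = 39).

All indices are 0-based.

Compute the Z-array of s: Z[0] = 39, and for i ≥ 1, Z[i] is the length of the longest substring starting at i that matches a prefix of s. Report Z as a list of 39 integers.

Z[0]=39
i=1: outside box; Z[1]=0
i=2: outside box; Z[2]=3 scan→box=[2,5)
i=3: min(r-i=2, Z[1]=0)=0; Z[3]=0
i=4: min(r-i=1, Z[2]=3)=1; Z[4]=1
i=5: outside box; Z[5]=0
i=6: outside box; Z[6]=0
i=7: outside box; Z[7]=0
i=8: outside box; Z[8]=1 scan→box=[8,9)
i=9: outside box; Z[9]=3 scan→box=[9,12)
i=10: min(r-i=2, Z[1]=0)=0; Z[10]=0
i=11: min(r-i=1, Z[2]=3)=1; Z[11]=1
i=12: outside box; Z[12]=3 scan→box=[12,15)
i=13: min(r-i=2, Z[1]=0)=0; Z[13]=0
i=14: min(r-i=1, Z[2]=3)=1; Z[14]=1
i=15: outside box; Z[15]=0
i=16: outside box; Z[16]=1 scan→box=[16,17)
i=17: outside box; Z[17]=0
i=18: outside box; Z[18]=0
i=19: outside box; Z[19]=0
i=20: outside box; Z[20]=0
i=21: outside box; Z[21]=0
i=22: outside box; Z[22]=0
i=23: outside box; Z[23]=1 scan→box=[23,24)
i=24: outside box; Z[24]=0
i=25: outside box; Z[25]=0
i=26: outside box; Z[26]=0
i=27: outside box; Z[27]=0
i=28: outside box; Z[28]=1 scan→box=[28,29)
i=29: outside box; Z[29]=0
i=30: outside box; Z[30]=0
i=31: outside box; Z[31]=1 scan→box=[31,32)
i=32: outside box; Z[32]=0
i=33: outside box; Z[33]=0
i=34: outside box; Z[34]=0
i=35: outside box; Z[35]=3 scan→box=[35,38)
i=36: min(r-i=2, Z[1]=0)=0; Z[36]=0
i=37: min(r-i=1, Z[2]=3)=1; Z[37]=1
i=38: outside box; Z[38]=0

[39, 0, 3, 0, 1, 0, 0, 0, 1, 3, 0, 1, 3, 0, 1, 0, 1, 0, 0, 0, 0, 0, 0, 1, 0, 0, 0, 0, 1, 0, 0, 1, 0, 0, 0, 3, 0, 1, 0]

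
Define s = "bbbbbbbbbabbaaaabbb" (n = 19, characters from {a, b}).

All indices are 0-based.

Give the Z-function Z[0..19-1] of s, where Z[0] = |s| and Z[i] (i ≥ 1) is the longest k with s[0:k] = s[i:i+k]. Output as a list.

[19, 8, 7, 6, 5, 4, 3, 2, 1, 0, 2, 1, 0, 0, 0, 0, 3, 2, 1]

Z[0]=19
i=1: outside box; Z[1]=8 grow→box=[1,9)
i=2: min(r-i=7, Z[1]=8)=7; Z[2]=7
i=3: min(r-i=6, Z[2]=7)=6; Z[3]=6
i=4: min(r-i=5, Z[3]=6)=5; Z[4]=5
i=5: min(r-i=4, Z[4]=5)=4; Z[5]=4
i=6: min(r-i=3, Z[5]=4)=3; Z[6]=3
i=7: min(r-i=2, Z[6]=3)=2; Z[7]=2
i=8: min(r-i=1, Z[7]=2)=1; Z[8]=1
i=9: outside box; Z[9]=0
i=10: outside box; Z[10]=2 grow→box=[10,12)
i=11: min(r-i=1, Z[1]=8)=1; Z[11]=1
i=12: outside box; Z[12]=0
i=13: outside box; Z[13]=0
i=14: outside box; Z[14]=0
i=15: outside box; Z[15]=0
i=16: outside box; Z[16]=3 grow→box=[16,19)
i=17: min(r-i=2, Z[1]=8)=2; Z[17]=2
i=18: min(r-i=1, Z[2]=7)=1; Z[18]=1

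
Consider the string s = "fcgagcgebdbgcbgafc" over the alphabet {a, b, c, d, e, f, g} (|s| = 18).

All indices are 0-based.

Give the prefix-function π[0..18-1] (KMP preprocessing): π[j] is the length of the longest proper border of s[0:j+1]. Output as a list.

π[0] = 0
j=1 s[j]='c': π[1]=0 (border '')
j=2 s[j]='g': π[2]=0 (border '')
j=3 s[j]='a': π[3]=0 (border '')
j=4 s[j]='g': π[4]=0 (border '')
j=5 s[j]='c': π[5]=0 (border '')
j=6 s[j]='g': π[6]=0 (border '')
j=7 s[j]='e': π[7]=0 (border '')
j=8 s[j]='b': π[8]=0 (border '')
j=9 s[j]='d': π[9]=0 (border '')
j=10 s[j]='b': π[10]=0 (border '')
j=11 s[j]='g': π[11]=0 (border '')
j=12 s[j]='c': π[12]=0 (border '')
j=13 s[j]='b': π[13]=0 (border '')
j=14 s[j]='g': π[14]=0 (border '')
j=15 s[j]='a': π[15]=0 (border '')
j=16 s[j]='f': π[16]=1 (border 'f')
j=17 s[j]='c': π[17]=2 (border 'fc')

[0, 0, 0, 0, 0, 0, 0, 0, 0, 0, 0, 0, 0, 0, 0, 0, 1, 2]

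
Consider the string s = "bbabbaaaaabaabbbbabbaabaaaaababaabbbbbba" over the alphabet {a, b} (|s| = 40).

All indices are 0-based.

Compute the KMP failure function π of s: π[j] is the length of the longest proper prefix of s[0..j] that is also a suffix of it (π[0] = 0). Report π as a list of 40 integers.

[0, 1, 0, 1, 2, 3, 0, 0, 0, 0, 1, 0, 0, 1, 2, 2, 2, 3, 4, 5, 6, 7, 1, 0, 0, 0, 0, 0, 1, 0, 1, 0, 0, 1, 2, 2, 2, 2, 2, 3]

π[0] = 0
j=1 s[j]='b': π[1]=1 (border 'b')
j=2 s[j]='a': k: 1→0; π[2]=0 (border '')
j=3 s[j]='b': π[3]=1 (border 'b')
j=4 s[j]='b': π[4]=2 (border 'bb')
j=5 s[j]='a': π[5]=3 (border 'bba')
j=6 s[j]='a': k: 3→0; π[6]=0 (border '')
j=7 s[j]='a': π[7]=0 (border '')
j=8 s[j]='a': π[8]=0 (border '')
j=9 s[j]='a': π[9]=0 (border '')
j=10 s[j]='b': π[10]=1 (border 'b')
j=11 s[j]='a': k: 1→0; π[11]=0 (border '')
j=12 s[j]='a': π[12]=0 (border '')
j=13 s[j]='b': π[13]=1 (border 'b')
j=14 s[j]='b': π[14]=2 (border 'bb')
j=15 s[j]='b': k: 2→1; π[15]=2 (border 'bb')
j=16 s[j]='b': k: 2→1; π[16]=2 (border 'bb')
j=17 s[j]='a': π[17]=3 (border 'bba')
j=18 s[j]='b': π[18]=4 (border 'bbab')
j=19 s[j]='b': π[19]=5 (border 'bbabb')
j=20 s[j]='a': π[20]=6 (border 'bbabba')
j=21 s[j]='a': π[21]=7 (border 'bbabbaa')
j=22 s[j]='b': k: 7→0; π[22]=1 (border 'b')
j=23 s[j]='a': k: 1→0; π[23]=0 (border '')
j=24 s[j]='a': π[24]=0 (border '')
j=25 s[j]='a': π[25]=0 (border '')
j=26 s[j]='a': π[26]=0 (border '')
j=27 s[j]='a': π[27]=0 (border '')
j=28 s[j]='b': π[28]=1 (border 'b')
j=29 s[j]='a': k: 1→0; π[29]=0 (border '')
j=30 s[j]='b': π[30]=1 (border 'b')
j=31 s[j]='a': k: 1→0; π[31]=0 (border '')
j=32 s[j]='a': π[32]=0 (border '')
j=33 s[j]='b': π[33]=1 (border 'b')
j=34 s[j]='b': π[34]=2 (border 'bb')
j=35 s[j]='b': k: 2→1; π[35]=2 (border 'bb')
j=36 s[j]='b': k: 2→1; π[36]=2 (border 'bb')
j=37 s[j]='b': k: 2→1; π[37]=2 (border 'bb')
j=38 s[j]='b': k: 2→1; π[38]=2 (border 'bb')
j=39 s[j]='a': π[39]=3 (border 'bba')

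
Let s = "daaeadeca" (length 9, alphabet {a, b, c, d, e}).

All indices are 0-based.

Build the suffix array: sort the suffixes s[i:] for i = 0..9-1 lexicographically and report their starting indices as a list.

[8, 1, 4, 2, 7, 0, 5, 3, 6]

rank | idx | suffix
   0 |   8 | a
   1 |   1 | aaeadeca
   2 |   4 | adeca
   3 |   2 | aeadeca
   4 |   7 | ca
   5 |   0 | daaeadeca
   6 |   5 | deca
   7 |   3 | eadeca
   8 |   6 | eca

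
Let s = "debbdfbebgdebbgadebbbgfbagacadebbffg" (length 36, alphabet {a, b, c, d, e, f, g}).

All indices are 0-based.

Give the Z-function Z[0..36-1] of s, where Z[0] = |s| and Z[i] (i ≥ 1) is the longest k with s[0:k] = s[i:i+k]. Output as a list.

Z[0]=36
i=1: fresh scan; Z[1]=0
i=2: fresh scan; Z[2]=0
i=3: fresh scan; Z[3]=0
i=4: fresh scan; Z[4]=1 scan→box=[4,5)
i=5: fresh scan; Z[5]=0
i=6: fresh scan; Z[6]=0
i=7: fresh scan; Z[7]=0
i=8: fresh scan; Z[8]=0
i=9: fresh scan; Z[9]=0
i=10: fresh scan; Z[10]=4 scan→box=[10,14)
i=11: min(r-i=3, Z[1]=0)=0; Z[11]=0
i=12: min(r-i=2, Z[2]=0)=0; Z[12]=0
i=13: min(r-i=1, Z[3]=0)=0; Z[13]=0
i=14: fresh scan; Z[14]=0
i=15: fresh scan; Z[15]=0
i=16: fresh scan; Z[16]=4 scan→box=[16,20)
i=17: min(r-i=3, Z[1]=0)=0; Z[17]=0
i=18: min(r-i=2, Z[2]=0)=0; Z[18]=0
i=19: min(r-i=1, Z[3]=0)=0; Z[19]=0
i=20: fresh scan; Z[20]=0
i=21: fresh scan; Z[21]=0
i=22: fresh scan; Z[22]=0
i=23: fresh scan; Z[23]=0
i=24: fresh scan; Z[24]=0
i=25: fresh scan; Z[25]=0
i=26: fresh scan; Z[26]=0
i=27: fresh scan; Z[27]=0
i=28: fresh scan; Z[28]=0
i=29: fresh scan; Z[29]=4 scan→box=[29,33)
i=30: min(r-i=3, Z[1]=0)=0; Z[30]=0
i=31: min(r-i=2, Z[2]=0)=0; Z[31]=0
i=32: min(r-i=1, Z[3]=0)=0; Z[32]=0
i=33: fresh scan; Z[33]=0
i=34: fresh scan; Z[34]=0
i=35: fresh scan; Z[35]=0

[36, 0, 0, 0, 1, 0, 0, 0, 0, 0, 4, 0, 0, 0, 0, 0, 4, 0, 0, 0, 0, 0, 0, 0, 0, 0, 0, 0, 0, 4, 0, 0, 0, 0, 0, 0]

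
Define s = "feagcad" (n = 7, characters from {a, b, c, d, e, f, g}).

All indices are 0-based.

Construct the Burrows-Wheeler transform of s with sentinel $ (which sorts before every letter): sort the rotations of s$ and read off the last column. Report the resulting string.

rank  rotation  last
    0  $feagcad  d
    1  ad$feagc  c
    2  agcad$fe  e
    3  cad$feag  g
    4  d$feagca  a
    5  eagcad$f  f
    6  feagcad$  $
    7  gcad$fea  a

dcegaf$a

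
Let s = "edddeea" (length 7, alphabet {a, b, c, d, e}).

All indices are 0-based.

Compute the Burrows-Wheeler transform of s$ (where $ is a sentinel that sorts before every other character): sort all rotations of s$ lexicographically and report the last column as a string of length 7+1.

aeedde$d

rank  rotation  last
    0  $edddeea  a
    1  a$edddee  e
    2  dddeea$e  e
    3  ddeea$ed  d
    4  deea$edd  d
    5  ea$eddde  e
    6  edddeea$  $
    7  eea$eddd  d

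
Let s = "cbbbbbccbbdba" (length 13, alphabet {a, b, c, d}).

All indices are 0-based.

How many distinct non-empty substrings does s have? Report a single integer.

73

rank | idx | suffix
   0 |  12 | a
   1 |  11 | ba
   2 |   1 | bbbbbccbbdba
   3 |   2 | bbbbccbbdba
   4 |   3 | bbbccbbdba
   5 |   4 | bbccbbdba
   6 |   8 | bbdba
   7 |   5 | bccbbdba
   8 |   9 | bdba
   9 |   0 | cbbbbbccbbdba
  10 |   7 | cbbdba
  11 |   6 | ccbbdba
  12 |  10 | dba

SA = [12, 11, 1, 2, 3, 4, 8, 5, 9, 0, 7, 6, 10]
rank  pair      lcp
   1  s[12:],s[11:]  0  ''
   2  s[11:],s[1:]  1  'b'
   3  s[1:],s[2:]  4  'bbbb'
   4  s[2:],s[3:]  3  'bbb'
   5  s[3:],s[4:]  2  'bb'
   6  s[4:],s[8:]  2  'bb'
   7  s[8:],s[5:]  1  'b'
   8  s[5:],s[9:]  1  'b'
   9  s[9:],s[0:]  0  ''
  10  s[0:],s[7:]  3  'cbb'
  11  s[7:],s[6:]  1  'c'
  12  s[6:],s[10:]  0  ''

n(n+1)/2 = 13·14/2 = 91
Σ LCP = 0 + 0 + 1 + 4 + 3 + 2 + 2 + 1 + 1 + 0 + 3 + 1 + 0 = 18
distinct = 91 − 18 = 73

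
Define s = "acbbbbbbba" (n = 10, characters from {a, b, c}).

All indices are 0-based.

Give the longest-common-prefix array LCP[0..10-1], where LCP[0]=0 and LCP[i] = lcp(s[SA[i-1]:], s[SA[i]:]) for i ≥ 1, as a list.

[0, 1, 0, 1, 2, 3, 4, 5, 6, 0]

rank→(start, suffix):
  0 → (9, 'a')
  1 → (0, 'acbbbbbbba')
  2 → (8, 'ba')
  3 → (7, 'bba')
  4 → (6, 'bbba')
  5 → (5, 'bbbba')
  6 → (4, 'bbbbba')
  7 → (3, 'bbbbbba')
  8 → (2, 'bbbbbbba')
  9 → (1, 'cbbbbbbba')

SA = [9, 0, 8, 7, 6, 5, 4, 3, 2, 1]
rank  pair      lcp
   1  s[9:],s[0:]  1  'a'
   2  s[0:],s[8:]  0  ''
   3  s[8:],s[7:]  1  'b'
   4  s[7:],s[6:]  2  'bb'
   5  s[6:],s[5:]  3  'bbb'
   6  s[5:],s[4:]  4  'bbbb'
   7  s[4:],s[3:]  5  'bbbbb'
   8  s[3:],s[2:]  6  'bbbbbb'
   9  s[2:],s[1:]  0  ''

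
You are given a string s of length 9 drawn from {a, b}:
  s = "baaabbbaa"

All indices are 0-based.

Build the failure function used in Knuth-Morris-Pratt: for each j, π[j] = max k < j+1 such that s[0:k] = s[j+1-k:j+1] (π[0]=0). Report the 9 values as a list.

[0, 0, 0, 0, 1, 1, 1, 2, 3]

π[0] = 0
j=1 s[j]='a': π[1]=0 (border '')
j=2 s[j]='a': π[2]=0 (border '')
j=3 s[j]='a': π[3]=0 (border '')
j=4 s[j]='b': π[4]=1 (border 'b')
j=5 s[j]='b': k: 1→0; π[5]=1 (border 'b')
j=6 s[j]='b': k: 1→0; π[6]=1 (border 'b')
j=7 s[j]='a': π[7]=2 (border 'ba')
j=8 s[j]='a': π[8]=3 (border 'baa')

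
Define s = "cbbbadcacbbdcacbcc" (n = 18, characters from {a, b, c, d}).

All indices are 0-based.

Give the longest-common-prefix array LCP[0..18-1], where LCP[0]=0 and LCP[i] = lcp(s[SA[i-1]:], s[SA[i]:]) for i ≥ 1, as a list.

rank | idx | suffix
   0 |   7 | acbbdcacbcc
   1 |  13 | acbcc
   2 |   4 | adcacbbdcacbcc
   3 |   3 | badcacbbdcacbcc
   4 |   2 | bbadcacbbdcacbcc
   5 |   1 | bbbadcacbbdcacbcc
   6 |   9 | bbdcacbcc
   7 |  15 | bcc
   8 |  10 | bdcacbcc
   9 |  17 | c
  10 |   6 | cacbbdcacbcc
  11 |  12 | cacbcc
  12 |   0 | cbbbadcacbbdcacbcc
  13 |   8 | cbbdcacbcc
  14 |  14 | cbcc
  15 |  16 | cc
  16 |   5 | dcacbbdcacbcc
  17 |  11 | dcacbcc

SA = [7, 13, 4, 3, 2, 1, 9, 15, 10, 17, 6, 12, 0, 8, 14, 16, 5, 11]
[i] adj suffixes → lcp
  [1] 7/13 → 3 ('acb')
  [2] 13/4 → 1 ('a')
  [3] 4/3 → 0 ('')
  [4] 3/2 → 1 ('b')
  [5] 2/1 → 2 ('bb')
  [6] 1/9 → 2 ('bb')
  [7] 9/15 → 1 ('b')
  [8] 15/10 → 1 ('b')
  [9] 10/17 → 0 ('')
  [10] 17/6 → 1 ('c')
  [11] 6/12 → 4 ('cacb')
  [12] 12/0 → 1 ('c')
  [13] 0/8 → 3 ('cbb')
  [14] 8/14 → 2 ('cb')
  [15] 14/16 → 1 ('c')
  [16] 16/5 → 0 ('')
  [17] 5/11 → 5 ('dcacb')

[0, 3, 1, 0, 1, 2, 2, 1, 1, 0, 1, 4, 1, 3, 2, 1, 0, 5]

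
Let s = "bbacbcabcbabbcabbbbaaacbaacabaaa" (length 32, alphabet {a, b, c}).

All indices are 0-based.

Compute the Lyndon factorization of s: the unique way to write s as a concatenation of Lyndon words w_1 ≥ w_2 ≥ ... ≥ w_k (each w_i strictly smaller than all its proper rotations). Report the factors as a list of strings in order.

emit factor 1: 'b' (i=0, period=1)
emit factor 2: 'b' (i=1, period=1)
emit factor 3: 'acbc' (i=2, period=4)
emit factor 4: 'abcb' (i=6, period=4)
emit factor 5: 'abbc' (i=10, period=4)
emit factor 6: 'abbbb' (i=14, period=5)
emit factor 7: 'aaacbaacab' (i=19, period=10)
emit factor 8: 'a' (i=29, period=1)
emit factor 9: 'a' (i=30, period=1)
emit factor 10: 'a' (i=31, period=1)

["b", "b", "acbc", "abcb", "abbc", "abbbb", "aaacbaacab", "a", "a", "a"]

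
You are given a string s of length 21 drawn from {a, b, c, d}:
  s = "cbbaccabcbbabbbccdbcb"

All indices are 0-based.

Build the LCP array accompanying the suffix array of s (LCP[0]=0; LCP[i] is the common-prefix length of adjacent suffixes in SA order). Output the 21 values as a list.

rank | idx | suffix
   0 |  11 | abbbccdbcb
   1 |   6 | abcbbabbbccdbcb
   2 |   3 | accabcbbabbbccdbcb
   3 |  20 | b
   4 |  10 | babbbccdbcb
   5 |   2 | baccabcbbabbbccdbcb
   6 |   9 | bbabbbccdbcb
   7 |   1 | bbaccabcbbabbbccdbcb
   8 |  12 | bbbccdbcb
   9 |  13 | bbccdbcb
  10 |  18 | bcb
  11 |   7 | bcbbabbbccdbcb
  12 |  14 | bccdbcb
  13 |   5 | cabcbbabbbccdbcb
  14 |  19 | cb
  15 |   8 | cbbabbbccdbcb
  16 |   0 | cbbaccabcbbabbbccdbcb
  17 |   4 | ccabcbbabbbccdbcb
  18 |  15 | ccdbcb
  19 |  16 | cdbcb
  20 |  17 | dbcb

SA = [11, 6, 3, 20, 10, 2, 9, 1, 12, 13, 18, 7, 14, 5, 19, 8, 0, 4, 15, 16, 17]
[i] adj suffixes → lcp
  [1] 11/6 → 2 ('ab')
  [2] 6/3 → 1 ('a')
  [3] 3/20 → 0 ('')
  [4] 20/10 → 1 ('b')
  [5] 10/2 → 2 ('ba')
  [6] 2/9 → 1 ('b')
  [7] 9/1 → 3 ('bba')
  [8] 1/12 → 2 ('bb')
  [9] 12/13 → 2 ('bb')
  [10] 13/18 → 1 ('b')
  [11] 18/7 → 3 ('bcb')
  [12] 7/14 → 2 ('bc')
  [13] 14/5 → 0 ('')
  [14] 5/19 → 1 ('c')
  [15] 19/8 → 2 ('cb')
  [16] 8/0 → 4 ('cbba')
  [17] 0/4 → 1 ('c')
  [18] 4/15 → 2 ('cc')
  [19] 15/16 → 1 ('c')
  [20] 16/17 → 0 ('')

[0, 2, 1, 0, 1, 2, 1, 3, 2, 2, 1, 3, 2, 0, 1, 2, 4, 1, 2, 1, 0]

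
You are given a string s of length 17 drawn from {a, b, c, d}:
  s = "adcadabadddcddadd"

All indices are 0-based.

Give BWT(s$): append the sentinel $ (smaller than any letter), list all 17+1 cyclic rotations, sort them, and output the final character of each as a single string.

ddc$dbadddadadacda

rank  rotation            last
    0  $adcadabadddcddadd  d
    1  abadddcddadd$adcad  d
    2  adabadddcddadd$adc  c
    3  adcadabadddcddadd$  $
    4  add$adcadabadddcdd  d
    5  adddcddadd$adcadab  b
    6  badddcddadd$adcada  a
    7  cadabadddcddadd$ad  d
    8  cddadd$adcadabaddd  d
    9  d$adcadabadddcddad  d
   10  dabadddcddadd$adca  a
   11  dadd$adcadabadddcd  d
   12  dcadabadddcddadd$a  a
   13  dcddadd$adcadabadd  d
   14  dd$adcadabadddcdda  a
   15  ddadd$adcadabadddc  c
   16  ddcddadd$adcadabad  d
   17  dddcddadd$adcadaba  a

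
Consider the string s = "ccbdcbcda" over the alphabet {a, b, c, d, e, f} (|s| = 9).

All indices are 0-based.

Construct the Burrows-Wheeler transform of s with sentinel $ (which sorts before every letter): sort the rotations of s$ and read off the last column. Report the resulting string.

rank  rotation    last
    0  $ccbdcbcda  a
    1  a$ccbdcbcd  d
    2  bcda$ccbdc  c
    3  bdcbcda$cc  c
    4  cbcda$ccbd  d
    5  cbdcbcda$c  c
    6  ccbdcbcda$  $
    7  cda$ccbdcb  b
    8  da$ccbdcbc  c
    9  dcbcda$ccb  b

adccdc$bcb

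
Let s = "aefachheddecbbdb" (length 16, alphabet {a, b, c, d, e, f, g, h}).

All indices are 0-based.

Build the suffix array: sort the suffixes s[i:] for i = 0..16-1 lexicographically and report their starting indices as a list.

[3, 0, 15, 12, 13, 11, 4, 14, 8, 9, 10, 7, 1, 2, 6, 5]

sorted suffixes:
  #0 SA[0]=3  'achheddecbbdb'
  #1 SA[1]=0  'aefachheddecbbdb'
  #2 SA[2]=15  'b'
  #3 SA[3]=12  'bbdb'
  #4 SA[4]=13  'bdb'
  #5 SA[5]=11  'cbbdb'
  #6 SA[6]=4  'chheddecbbdb'
  #7 SA[7]=14  'db'
  #8 SA[8]=8  'ddecbbdb'
  #9 SA[9]=9  'decbbdb'
  #10 SA[10]=10  'ecbbdb'
  #11 SA[11]=7  'eddecbbdb'
  #12 SA[12]=1  'efachheddecbbdb'
  #13 SA[13]=2  'fachheddecbbdb'
  #14 SA[14]=6  'heddecbbdb'
  #15 SA[15]=5  'hheddecbbdb'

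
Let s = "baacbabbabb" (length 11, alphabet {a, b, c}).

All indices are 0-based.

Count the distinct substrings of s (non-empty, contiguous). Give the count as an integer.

sorted suffixes:
  #0 SA[0]=1  'aacbabbabb'
  #1 SA[1]=8  'abb'
  #2 SA[2]=5  'abbabb'
  #3 SA[3]=2  'acbabbabb'
  #4 SA[4]=10  'b'
  #5 SA[5]=0  'baacbabbabb'
  #6 SA[6]=7  'babb'
  #7 SA[7]=4  'babbabb'
  #8 SA[8]=9  'bb'
  #9 SA[9]=6  'bbabb'
  #10 SA[10]=3  'cbabbabb'

SA = [1, 8, 5, 2, 10, 0, 7, 4, 9, 6, 3]
rank  pair      lcp
   1  s[1:],s[8:]  1  'a'
   2  s[8:],s[5:]  3  'abb'
   3  s[5:],s[2:]  1  'a'
   4  s[2:],s[10:]  0  ''
   5  s[10:],s[0:]  1  'b'
   6  s[0:],s[7:]  2  'ba'
   7  s[7:],s[4:]  4  'babb'
   8  s[4:],s[9:]  1  'b'
   9  s[9:],s[6:]  2  'bb'
  10  s[6:],s[3:]  0  ''

n(n+1)/2 = 11·12/2 = 66
Σ LCP = 0 + 1 + 3 + 1 + 0 + 1 + 2 + 4 + 1 + 2 + 0 = 15
distinct = 66 − 15 = 51

51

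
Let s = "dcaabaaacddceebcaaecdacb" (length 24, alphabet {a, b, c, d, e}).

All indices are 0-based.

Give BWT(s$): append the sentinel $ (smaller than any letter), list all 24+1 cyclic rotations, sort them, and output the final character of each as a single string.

bbcacadaacaedbaeadc$dceac

rank  rotation                   last
    0  $dcaabaaacddceebcaaecdacb  b
    1  aaacddceebcaaecdacb$dcaab  b
    2  aabaaacddceebcaaecdacb$dc  c
    3  aacddceebcaaecdacb$dcaaba  a
    4  aaecdacb$dcaabaaacddceebc  c
    5  abaaacddceebcaaecdacb$dca  a
    6  acb$dcaabaaacddceebcaaecd  d
    7  acddceebcaaecdacb$dcaabaa  a
    8  aecdacb$dcaabaaacddceebca  a
    9  b$dcaabaaacddceebcaaecdac  c
   10  baaacddceebcaaecdacb$dcaa  a
   11  bcaaecdacb$dcaabaaacddcee  e
   12  caabaaacddceebcaaecdacb$d  d
   13  caaecdacb$dcaabaaacddceeb  b
   14  cb$dcaabaaacddceebcaaecda  a
   15  cdacb$dcaabaaacddceebcaae  e
   16  cddceebcaaecdacb$dcaabaaa  a
   17  ceebcaaecdacb$dcaabaaacdd  d
   18  dacb$dcaabaaacddceebcaaec  c
   19  dcaabaaacddceebcaaecdacb$  $
   20  dceebcaaecdacb$dcaabaaacd  d
   21  ddceebcaaecdacb$dcaabaaac  c
   22  ebcaaecdacb$dcaabaaacddce  e
   23  ecdacb$dcaabaaacddceebcaa  a
   24  eebcaaecdacb$dcaabaaacddc  c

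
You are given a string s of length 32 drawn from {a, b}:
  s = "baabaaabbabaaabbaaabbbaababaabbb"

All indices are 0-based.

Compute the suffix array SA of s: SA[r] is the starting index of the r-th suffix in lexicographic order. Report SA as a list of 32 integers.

rank | idx | suffix
   0 |  11 | aaabbaaabbbaababaabbb
   1 |   4 | aaabbabaaabbaaabbbaababaabbb
   2 |  16 | aaabbbaababaabbb
   3 |   1 | aabaaabbabaaabbaaabbbaababaabbb
   4 |  22 | aababaabbb
   5 |  12 | aabbaaabbbaababaabbb
   6 |   5 | aabbabaaabbaaabbbaababaabbb
   7 |  27 | aabbb
   8 |  17 | aabbbaababaabbb
   9 |   9 | abaaabbaaabbbaababaabbb
  10 |   2 | abaaabbabaaabbaaabbbaababaabbb
  11 |  25 | abaabbb
  12 |  23 | ababaabbb
  13 |  13 | abbaaabbbaababaabbb
  14 |   6 | abbabaaabbaaabbbaababaabbb
  15 |  28 | abbb
  16 |  18 | abbbaababaabbb
  17 |  31 | b
  18 |  10 | baaabbaaabbbaababaabbb
  19 |   3 | baaabbabaaabbaaabbbaababaabbb
  20 |  15 | baaabbbaababaabbb
  21 |   0 | baabaaabbabaaabbaaabbbaababaabbb
  22 |  21 | baababaabbb
  23 |  26 | baabbb
  24 |   8 | babaaabbaaabbbaababaabbb
  25 |  24 | babaabbb
  26 |  30 | bb
  27 |  14 | bbaaabbbaababaabbb
  28 |  20 | bbaababaabbb
  29 |   7 | bbabaaabbaaabbbaababaabbb
  30 |  29 | bbb
  31 |  19 | bbbaababaabbb

[11, 4, 16, 1, 22, 12, 5, 27, 17, 9, 2, 25, 23, 13, 6, 28, 18, 31, 10, 3, 15, 0, 21, 26, 8, 24, 30, 14, 20, 7, 29, 19]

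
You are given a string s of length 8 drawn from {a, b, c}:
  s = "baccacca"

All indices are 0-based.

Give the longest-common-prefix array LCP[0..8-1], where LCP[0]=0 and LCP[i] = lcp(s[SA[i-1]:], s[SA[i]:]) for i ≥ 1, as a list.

rank | idx | suffix
   0 |   7 | a
   1 |   4 | acca
   2 |   1 | accacca
   3 |   0 | baccacca
   4 |   6 | ca
   5 |   3 | cacca
   6 |   5 | cca
   7 |   2 | ccacca

SA = [7, 4, 1, 0, 6, 3, 5, 2]
i: (SA[i-1],SA[i]) lcp shared
  1: (7,4) 1 'a'
  2: (4,1) 4 'acca'
  3: (1,0) 0 ''
  4: (0,6) 0 ''
  5: (6,3) 2 'ca'
  6: (3,5) 1 'c'
  7: (5,2) 3 'cca'

[0, 1, 4, 0, 0, 2, 1, 3]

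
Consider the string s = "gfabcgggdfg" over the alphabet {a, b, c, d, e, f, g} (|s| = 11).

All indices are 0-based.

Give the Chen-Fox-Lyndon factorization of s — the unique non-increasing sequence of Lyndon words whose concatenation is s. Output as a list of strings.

emit factor 1: 'g' (i=0, period=1)
emit factor 2: 'f' (i=1, period=1)
emit factor 3: 'abcgggdfg' (i=2, period=9)

["g", "f", "abcgggdfg"]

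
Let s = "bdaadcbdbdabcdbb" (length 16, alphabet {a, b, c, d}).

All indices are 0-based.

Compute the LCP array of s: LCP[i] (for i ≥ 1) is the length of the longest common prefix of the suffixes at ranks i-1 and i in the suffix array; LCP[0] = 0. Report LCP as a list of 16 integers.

rank | idx | suffix
   0 |   2 | aadcbdbdabcdbb
   1 |  10 | abcdbb
   2 |   3 | adcbdbdabcdbb
   3 |  15 | b
   4 |  14 | bb
   5 |  11 | bcdbb
   6 |   0 | bdaadcbdbdabcdbb
   7 |   8 | bdabcdbb
   8 |   6 | bdbdabcdbb
   9 |   5 | cbdbdabcdbb
  10 |  12 | cdbb
  11 |   1 | daadcbdbdabcdbb
  12 |   9 | dabcdbb
  13 |  13 | dbb
  14 |   7 | dbdabcdbb
  15 |   4 | dcbdbdabcdbb

SA = [2, 10, 3, 15, 14, 11, 0, 8, 6, 5, 12, 1, 9, 13, 7, 4]
rank  pair      lcp
   1  s[2:],s[10:]  1  'a'
   2  s[10:],s[3:]  1  'a'
   3  s[3:],s[15:]  0  ''
   4  s[15:],s[14:]  1  'b'
   5  s[14:],s[11:]  1  'b'
   6  s[11:],s[0:]  1  'b'
   7  s[0:],s[8:]  3  'bda'
   8  s[8:],s[6:]  2  'bd'
   9  s[6:],s[5:]  0  ''
  10  s[5:],s[12:]  1  'c'
  11  s[12:],s[1:]  0  ''
  12  s[1:],s[9:]  2  'da'
  13  s[9:],s[13:]  1  'd'
  14  s[13:],s[7:]  2  'db'
  15  s[7:],s[4:]  1  'd'

[0, 1, 1, 0, 1, 1, 1, 3, 2, 0, 1, 0, 2, 1, 2, 1]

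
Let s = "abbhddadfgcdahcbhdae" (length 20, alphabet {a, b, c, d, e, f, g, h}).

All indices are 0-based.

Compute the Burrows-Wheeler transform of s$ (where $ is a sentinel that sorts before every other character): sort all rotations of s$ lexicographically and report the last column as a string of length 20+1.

rank  rotation               last
    0  $abbhddadfgcdahcbhdae  e
    1  abbhddadfgcdahcbhdae$  $
    2  adfgcdahcbhdae$abbhdd  d
    3  ae$abbhddadfgcdahcbhd  d
    4  ahcbhdae$abbhddadfgcd  d
    5  bbhddadfgcdahcbhdae$a  a
    6  bhdae$abbhddadfgcdahc  c
    7  bhddadfgcdahcbhdae$ab  b
    8  cbhdae$abbhddadfgcdah  h
    9  cdahcbhdae$abbhddadfg  g
   10  dadfgcdahcbhdae$abbhd  d
   11  dae$abbhddadfgcdahcbh  h
   12  dahcbhdae$abbhddadfgc  c
   13  ddadfgcdahcbhdae$abbh  h
   14  dfgcdahcbhdae$abbhdda  a
   15  e$abbhddadfgcdahcbhda  a
   16  fgcdahcbhdae$abbhddad  d
   17  gcdahcbhdae$abbhddadf  f
   18  hcbhdae$abbhddadfgcda  a
   19  hdae$abbhddadfgcdahcb  b
   20  hddadfgcdahcbhdae$abb  b

e$dddacbhgdhchaadfabb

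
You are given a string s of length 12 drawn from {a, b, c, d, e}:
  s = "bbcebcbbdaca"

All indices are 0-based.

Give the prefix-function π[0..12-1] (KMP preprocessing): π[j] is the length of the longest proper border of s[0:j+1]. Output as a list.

[0, 1, 0, 0, 1, 0, 1, 2, 0, 0, 0, 0]

π[0] = 0
j=1 s[j]='b': π[1]=1 (border 'b')
j=2 s[j]='c': k: 1→0; π[2]=0 (border '')
j=3 s[j]='e': π[3]=0 (border '')
j=4 s[j]='b': π[4]=1 (border 'b')
j=5 s[j]='c': k: 1→0; π[5]=0 (border '')
j=6 s[j]='b': π[6]=1 (border 'b')
j=7 s[j]='b': π[7]=2 (border 'bb')
j=8 s[j]='d': k: 2→1→0; π[8]=0 (border '')
j=9 s[j]='a': π[9]=0 (border '')
j=10 s[j]='c': π[10]=0 (border '')
j=11 s[j]='a': π[11]=0 (border '')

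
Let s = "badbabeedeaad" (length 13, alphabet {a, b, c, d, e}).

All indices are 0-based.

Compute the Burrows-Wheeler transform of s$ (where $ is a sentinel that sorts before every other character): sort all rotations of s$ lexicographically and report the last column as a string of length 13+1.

debabd$aaaedeb

rank  rotation        last
    0  $badbabeedeaad  d
    1  aad$badbabeede  e
    2  abeedeaad$badb  b
    3  ad$badbabeedea  a
    4  adbabeedeaad$b  b
    5  babeedeaad$bad  d
    6  badbabeedeaad$  $
    7  beedeaad$badba  a
    8  d$badbabeedeaa  a
    9  dbabeedeaad$ba  a
   10  deaad$badbabee  e
   11  eaad$badbabeed  d
   12  edeaad$badbabe  e
   13  eedeaad$badbab  b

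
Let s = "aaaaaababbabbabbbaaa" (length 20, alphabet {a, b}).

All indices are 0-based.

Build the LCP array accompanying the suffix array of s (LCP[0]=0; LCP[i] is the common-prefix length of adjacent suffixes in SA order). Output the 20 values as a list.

[0, 1, 2, 3, 5, 4, 3, 2, 1, 2, 6, 3, 0, 2, 7, 4, 1, 3, 5, 2]

rank→(start, suffix):
  0 → (19, 'a')
  1 → (18, 'aa')
  2 → (17, 'aaa')
  3 → (0, 'aaaaaababbabbabbbaaa')
  4 → (1, 'aaaaababbabbabbbaaa')
  5 → (2, 'aaaababbabbabbbaaa')
  6 → (3, 'aaababbabbabbbaaa')
  7 → (4, 'aababbabbabbbaaa')
  8 → (5, 'ababbabbabbbaaa')
  9 → (7, 'abbabbabbbaaa')
  10 → (10, 'abbabbbaaa')
  11 → (13, 'abbbaaa')
  12 → (16, 'baaa')
  13 → (6, 'babbabbabbbaaa')
  14 → (9, 'babbabbbaaa')
  15 → (12, 'babbbaaa')
  16 → (15, 'bbaaa')
  17 → (8, 'bbabbabbbaaa')
  18 → (11, 'bbabbbaaa')
  19 → (14, 'bbbaaa')

SA = [19, 18, 17, 0, 1, 2, 3, 4, 5, 7, 10, 13, 16, 6, 9, 12, 15, 8, 11, 14]
rank  pair      lcp
   1  s[19:],s[18:]  1  'a'
   2  s[18:],s[17:]  2  'aa'
   3  s[17:],s[0:]  3  'aaa'
   4  s[0:],s[1:]  5  'aaaaa'
   5  s[1:],s[2:]  4  'aaaa'
   6  s[2:],s[3:]  3  'aaa'
   7  s[3:],s[4:]  2  'aa'
   8  s[4:],s[5:]  1  'a'
   9  s[5:],s[7:]  2  'ab'
  10  s[7:],s[10:]  6  'abbabb'
  11  s[10:],s[13:]  3  'abb'
  12  s[13:],s[16:]  0  ''
  13  s[16:],s[6:]  2  'ba'
  14  s[6:],s[9:]  7  'babbabb'
  15  s[9:],s[12:]  4  'babb'
  16  s[12:],s[15:]  1  'b'
  17  s[15:],s[8:]  3  'bba'
  18  s[8:],s[11:]  5  'bbabb'
  19  s[11:],s[14:]  2  'bb'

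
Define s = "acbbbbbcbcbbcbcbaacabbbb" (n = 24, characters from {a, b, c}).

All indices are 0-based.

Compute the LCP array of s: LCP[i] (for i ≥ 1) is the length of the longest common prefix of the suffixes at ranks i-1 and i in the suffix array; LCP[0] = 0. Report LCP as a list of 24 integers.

sorted suffixes:
  #0 SA[0]=16  'aacabbbb'
  #1 SA[1]=19  'abbbb'
  #2 SA[2]=17  'acabbbb'
  #3 SA[3]=0  'acbbbbbcbcbbcbcbaacabbbb'
  #4 SA[4]=23  'b'
  #5 SA[5]=15  'baacabbbb'
  #6 SA[6]=22  'bb'
  #7 SA[7]=21  'bbb'
  #8 SA[8]=20  'bbbb'
  #9 SA[9]=2  'bbbbbcbcbbcbcbaacabbbb'
  #10 SA[10]=3  'bbbbcbcbbcbcbaacabbbb'
  #11 SA[11]=4  'bbbcbcbbcbcbaacabbbb'
  #12 SA[12]=10  'bbcbcbaacabbbb'
  #13 SA[13]=5  'bbcbcbbcbcbaacabbbb'
  #14 SA[14]=13  'bcbaacabbbb'
  #15 SA[15]=8  'bcbbcbcbaacabbbb'
  #16 SA[16]=11  'bcbcbaacabbbb'
  #17 SA[17]=6  'bcbcbbcbcbaacabbbb'
  #18 SA[18]=18  'cabbbb'
  #19 SA[19]=14  'cbaacabbbb'
  #20 SA[20]=1  'cbbbbbcbcbbcbcbaacabbbb'
  #21 SA[21]=9  'cbbcbcbaacabbbb'
  #22 SA[22]=12  'cbcbaacabbbb'
  #23 SA[23]=7  'cbcbbcbcbaacabbbb'

SA = [16, 19, 17, 0, 23, 15, 22, 21, 20, 2, 3, 4, 10, 5, 13, 8, 11, 6, 18, 14, 1, 9, 12, 7]
i: (SA[i-1],SA[i]) lcp shared
  1: (16,19) 1 'a'
  2: (19,17) 1 'a'
  3: (17,0) 2 'ac'
  4: (0,23) 0 ''
  5: (23,15) 1 'b'
  6: (15,22) 1 'b'
  7: (22,21) 2 'bb'
  8: (21,20) 3 'bbb'
  9: (20,2) 4 'bbbb'
  10: (2,3) 4 'bbbb'
  11: (3,4) 3 'bbb'
  12: (4,10) 2 'bb'
  13: (10,5) 6 'bbcbcb'
  14: (5,13) 1 'b'
  15: (13,8) 3 'bcb'
  16: (8,11) 3 'bcb'
  17: (11,6) 5 'bcbcb'
  18: (6,18) 0 ''
  19: (18,14) 1 'c'
  20: (14,1) 2 'cb'
  21: (1,9) 3 'cbb'
  22: (9,12) 2 'cb'
  23: (12,7) 4 'cbcb'

[0, 1, 1, 2, 0, 1, 1, 2, 3, 4, 4, 3, 2, 6, 1, 3, 3, 5, 0, 1, 2, 3, 2, 4]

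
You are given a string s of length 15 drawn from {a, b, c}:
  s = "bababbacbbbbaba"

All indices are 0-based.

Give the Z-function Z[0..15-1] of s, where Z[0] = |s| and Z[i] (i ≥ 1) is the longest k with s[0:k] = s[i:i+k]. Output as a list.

[15, 0, 3, 0, 1, 2, 0, 0, 1, 1, 1, 4, 0, 2, 0]

Z[0]=15
i=1: fresh scan; Z[1]=0
i=2: fresh scan; Z[2]=3 scan→box=[2,5)
i=3: min(r-i=2, Z[1]=0)=0; Z[3]=0
i=4: min(r-i=1, Z[2]=3)=1; Z[4]=1
i=5: fresh scan; Z[5]=2 scan→box=[5,7)
i=6: min(r-i=1, Z[1]=0)=0; Z[6]=0
i=7: fresh scan; Z[7]=0
i=8: fresh scan; Z[8]=1 scan→box=[8,9)
i=9: fresh scan; Z[9]=1 scan→box=[9,10)
i=10: fresh scan; Z[10]=1 scan→box=[10,11)
i=11: fresh scan; Z[11]=4 scan→box=[11,15)
i=12: min(r-i=3, Z[1]=0)=0; Z[12]=0
i=13: min(r-i=2, Z[2]=3)=2; Z[13]=2
i=14: min(r-i=1, Z[3]=0)=0; Z[14]=0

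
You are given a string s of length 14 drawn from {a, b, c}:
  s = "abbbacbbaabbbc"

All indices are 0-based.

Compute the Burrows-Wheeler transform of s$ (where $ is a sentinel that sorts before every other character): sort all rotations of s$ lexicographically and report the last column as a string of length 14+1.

rank  rotation         last
    0  $abbbacbbaabbbc  c
    1  aabbbc$abbbacbb  b
    2  abbbacbbaabbbc$  $
    3  abbbc$abbbacbba  a
    4  acbbaabbbc$abbb  b
    5  baabbbc$abbbacb  b
    6  bacbbaabbbc$abb  b
    7  bbaabbbc$abbbac  c
    8  bbacbbaabbbc$ab  b
    9  bbbacbbaabbbc$a  a
   10  bbbc$abbbacbbaa  a
   11  bbc$abbbacbbaab  b
   12  bc$abbbacbbaabb  b
   13  c$abbbacbbaabbb  b
   14  cbbaabbbc$abbba  a

cb$abbbcbaabbba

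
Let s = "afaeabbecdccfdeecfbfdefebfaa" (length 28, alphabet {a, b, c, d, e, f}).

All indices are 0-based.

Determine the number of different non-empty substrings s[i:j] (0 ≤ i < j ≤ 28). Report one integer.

377

rank | idx | suffix
   0 |  27 | a
   1 |  26 | aa
   2 |   4 | abbecdccfdeecfbfdefebfaa
   3 |   2 | aeabbecdccfdeecfbfdefebfaa
   4 |   0 | afaeabbecdccfdeecfbfdefebfaa
   5 |   5 | bbecdccfdeecfbfdefebfaa
   6 |   6 | becdccfdeecfbfdefebfaa
   7 |  24 | bfaa
   8 |  18 | bfdefebfaa
   9 |  10 | ccfdeecfbfdefebfaa
  10 |   8 | cdccfdeecfbfdefebfaa
  11 |  16 | cfbfdefebfaa
  12 |  11 | cfdeecfbfdefebfaa
  13 |   9 | dccfdeecfbfdefebfaa
  14 |  13 | deecfbfdefebfaa
  15 |  20 | defebfaa
  16 |   3 | eabbecdccfdeecfbfdefebfaa
  17 |  23 | ebfaa
  18 |   7 | ecdccfdeecfbfdefebfaa
  19 |  15 | ecfbfdefebfaa
  20 |  14 | eecfbfdefebfaa
  21 |  21 | efebfaa
  22 |  25 | faa
  23 |   1 | faeabbecdccfdeecfbfdefebfaa
  24 |  17 | fbfdefebfaa
  25 |  12 | fdeecfbfdefebfaa
  26 |  19 | fdefebfaa
  27 |  22 | febfaa

SA = [27, 26, 4, 2, 0, 5, 6, 24, 18, 10, 8, 16, 11, 9, 13, 20, 3, 23, 7, 15, 14, 21, 25, 1, 17, 12, 19, 22]
rank  pair      lcp
   1  s[27:],s[26:]  1  'a'
   2  s[26:],s[4:]  1  'a'
   3  s[4:],s[2:]  1  'a'
   4  s[2:],s[0:]  1  'a'
   5  s[0:],s[5:]  0  ''
   6  s[5:],s[6:]  1  'b'
   7  s[6:],s[24:]  1  'b'
   8  s[24:],s[18:]  2  'bf'
   9  s[18:],s[10:]  0  ''
  10  s[10:],s[8:]  1  'c'
  11  s[8:],s[16:]  1  'c'
  12  s[16:],s[11:]  2  'cf'
  13  s[11:],s[9:]  0  ''
  14  s[9:],s[13:]  1  'd'
  15  s[13:],s[20:]  2  'de'
  16  s[20:],s[3:]  0  ''
  17  s[3:],s[23:]  1  'e'
  18  s[23:],s[7:]  1  'e'
  19  s[7:],s[15:]  2  'ec'
  20  s[15:],s[14:]  1  'e'
  21  s[14:],s[21:]  1  'e'
  22  s[21:],s[25:]  0  ''
  23  s[25:],s[1:]  2  'fa'
  24  s[1:],s[17:]  1  'f'
  25  s[17:],s[12:]  1  'f'
  26  s[12:],s[19:]  3  'fde'
  27  s[19:],s[22:]  1  'f'

n(n+1)/2 = 28·29/2 = 406
Σ LCP = 0 + 1 + 1 + 1 + 1 + 0 + 1 + 1 + 2 + 0 + 1 + 1 + 2 + 0 + 1 + 2 + 0 + 1 + 1 + 2 + 1 + 1 + 0 + 2 + 1 + 1 + 3 + 1 = 29
distinct = 406 − 29 = 377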